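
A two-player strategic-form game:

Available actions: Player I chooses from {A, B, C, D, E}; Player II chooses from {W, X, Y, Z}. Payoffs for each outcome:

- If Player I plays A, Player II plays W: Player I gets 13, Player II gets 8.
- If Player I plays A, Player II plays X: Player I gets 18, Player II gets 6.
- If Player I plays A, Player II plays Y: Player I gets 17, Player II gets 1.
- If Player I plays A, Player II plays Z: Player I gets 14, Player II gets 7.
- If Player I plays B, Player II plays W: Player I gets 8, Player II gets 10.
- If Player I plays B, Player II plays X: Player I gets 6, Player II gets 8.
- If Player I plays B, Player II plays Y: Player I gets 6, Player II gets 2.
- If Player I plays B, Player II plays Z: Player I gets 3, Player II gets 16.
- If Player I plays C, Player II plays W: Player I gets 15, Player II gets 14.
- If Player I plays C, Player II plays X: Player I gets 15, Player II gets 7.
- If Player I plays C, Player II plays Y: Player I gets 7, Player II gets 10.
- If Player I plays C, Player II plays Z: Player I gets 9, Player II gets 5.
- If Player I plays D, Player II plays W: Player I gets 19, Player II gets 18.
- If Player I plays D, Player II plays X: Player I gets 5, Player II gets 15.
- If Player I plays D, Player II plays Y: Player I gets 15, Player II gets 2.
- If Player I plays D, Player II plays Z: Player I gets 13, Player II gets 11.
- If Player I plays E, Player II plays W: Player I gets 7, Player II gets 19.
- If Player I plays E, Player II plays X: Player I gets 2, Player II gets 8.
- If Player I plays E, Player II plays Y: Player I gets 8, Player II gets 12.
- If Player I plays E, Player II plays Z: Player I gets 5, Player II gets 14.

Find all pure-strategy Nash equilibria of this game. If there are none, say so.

The unique pure-strategy Nash equilibrium is (D, W).

For each player, find the best response to each opponent profile; mutual best responses are the pure NE.
Player I against W: payoffs 13, 8, 15, 19, 7 → best response D.
Player I against X: payoffs 18, 6, 15, 5, 2 → best response A.
Player I against Y: payoffs 17, 6, 7, 15, 8 → best response A.
Player I against Z: payoffs 14, 3, 9, 13, 5 → best response A.
Player II against A: payoffs 8, 6, 1, 7 → best response W.
Player II against B: payoffs 10, 8, 2, 16 → best response Z.
Player II against C: payoffs 14, 7, 10, 5 → best response W.
Player II against D: payoffs 18, 15, 2, 11 → best response W.
Player II against E: payoffs 19, 8, 12, 14 → best response W.
Mutual best responses: (D, W).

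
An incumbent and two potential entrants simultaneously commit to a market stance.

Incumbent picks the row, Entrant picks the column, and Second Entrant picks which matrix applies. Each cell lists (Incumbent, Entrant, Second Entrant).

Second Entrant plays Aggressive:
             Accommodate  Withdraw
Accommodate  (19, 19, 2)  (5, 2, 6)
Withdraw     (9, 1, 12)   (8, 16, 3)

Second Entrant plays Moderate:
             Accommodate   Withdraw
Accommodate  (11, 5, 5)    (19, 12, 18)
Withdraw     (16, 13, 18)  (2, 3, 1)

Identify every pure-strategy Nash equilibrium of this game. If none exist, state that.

For each strategy profile, look for a profitable unilateral deviation.
(Accommodate, Accommodate, Aggressive): Second Entrant can switch to Moderate (2 → 5). Not NE.
(Accommodate, Accommodate, Moderate): Incumbent can switch to Withdraw (11 → 16). Not NE.
(Accommodate, Withdraw, Aggressive): Incumbent can switch to Withdraw (5 → 8). Not NE.
(Accommodate, Withdraw, Moderate): Incumbent gets 19, best alternative 2; Entrant gets 12, best alternative 5; Second Entrant gets 18, best alternative 6. No profitable deviation — NE.
(Withdraw, Accommodate, Aggressive): Incumbent can switch to Accommodate (9 → 19). Not NE.
(Withdraw, Accommodate, Moderate): Incumbent gets 16, best alternative 11; Entrant gets 13, best alternative 3; Second Entrant gets 18, best alternative 12. No profitable deviation — NE.
(Withdraw, Withdraw, Aggressive): Incumbent gets 8, best alternative 5; Entrant gets 16, best alternative 1; Second Entrant gets 3, best alternative 1. No profitable deviation — NE.
(Withdraw, Withdraw, Moderate): Incumbent can switch to Accommodate (2 → 19). Not NE.

Pure-strategy Nash equilibria: (Accommodate, Withdraw, Moderate), (Withdraw, Accommodate, Moderate), (Withdraw, Withdraw, Aggressive)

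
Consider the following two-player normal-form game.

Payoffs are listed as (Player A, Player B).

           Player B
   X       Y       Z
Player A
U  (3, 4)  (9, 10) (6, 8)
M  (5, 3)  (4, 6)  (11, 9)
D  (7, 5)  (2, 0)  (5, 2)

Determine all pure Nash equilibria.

(U, Y) and (M, Z) and (D, X)

For each strategy profile, look for a profitable unilateral deviation.
(U, X): Player A can switch to M (3 → 5). Not NE.
(U, Y): Player A gets 9, best alternative 4; Player B gets 10, best alternative 8. No profitable deviation — NE.
(U, Z): Player A can switch to M (6 → 11). Not NE.
(M, X): Player A can switch to D (5 → 7). Not NE.
(M, Y): Player A can switch to U (4 → 9). Not NE.
(M, Z): Player A gets 11, best alternative 6; Player B gets 9, best alternative 6. No profitable deviation — NE.
(D, X): Player A gets 7, best alternative 5; Player B gets 5, best alternative 2. No profitable deviation — NE.
(D, Y): Player A can switch to U (2 → 9). Not NE.
(D, Z): Player A can switch to U (5 → 6). Not NE.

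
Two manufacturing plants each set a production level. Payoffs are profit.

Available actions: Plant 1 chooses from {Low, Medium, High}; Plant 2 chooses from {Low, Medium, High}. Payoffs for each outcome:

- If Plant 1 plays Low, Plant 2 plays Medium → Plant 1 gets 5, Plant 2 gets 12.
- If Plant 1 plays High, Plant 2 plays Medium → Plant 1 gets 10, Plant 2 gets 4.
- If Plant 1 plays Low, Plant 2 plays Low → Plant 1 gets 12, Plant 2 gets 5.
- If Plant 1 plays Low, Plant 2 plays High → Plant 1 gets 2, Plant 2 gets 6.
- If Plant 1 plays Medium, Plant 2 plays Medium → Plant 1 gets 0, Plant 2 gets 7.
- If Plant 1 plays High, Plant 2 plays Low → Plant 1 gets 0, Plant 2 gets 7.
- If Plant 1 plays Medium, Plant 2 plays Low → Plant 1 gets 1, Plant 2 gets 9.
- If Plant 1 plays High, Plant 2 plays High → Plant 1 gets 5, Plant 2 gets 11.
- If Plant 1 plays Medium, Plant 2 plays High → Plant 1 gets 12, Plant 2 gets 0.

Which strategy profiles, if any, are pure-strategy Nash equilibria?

Mark each player's best response to every combination of opponents' strategies; a profile where every player is best-responding is a pure Nash equilibrium.
Plant 1 against Low: payoffs 12, 1, 0 → best response Low.
Plant 1 against Medium: payoffs 5, 0, 10 → best response High.
Plant 1 against High: payoffs 2, 12, 5 → best response Medium.
Plant 2 against Low: payoffs 5, 12, 6 → best response Medium.
Plant 2 against Medium: payoffs 9, 7, 0 → best response Low.
Plant 2 against High: payoffs 7, 4, 11 → best response High.
No profile is a mutual best response for all players.

No pure-strategy Nash equilibrium.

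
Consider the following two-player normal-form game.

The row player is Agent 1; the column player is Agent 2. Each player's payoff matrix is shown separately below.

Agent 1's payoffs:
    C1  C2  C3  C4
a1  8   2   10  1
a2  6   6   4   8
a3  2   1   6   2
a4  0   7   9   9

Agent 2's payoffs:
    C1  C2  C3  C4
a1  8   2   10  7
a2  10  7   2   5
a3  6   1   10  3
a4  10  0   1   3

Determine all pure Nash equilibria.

Mark each player's best response to every combination of opponents' strategies; a profile where every player is best-responding is a pure Nash equilibrium.
Agent 1 against C1: payoffs 8, 6, 2, 0 → best response a1.
Agent 1 against C2: payoffs 2, 6, 1, 7 → best response a4.
Agent 1 against C3: payoffs 10, 4, 6, 9 → best response a1.
Agent 1 against C4: payoffs 1, 8, 2, 9 → best response a4.
Agent 2 against a1: payoffs 8, 2, 10, 7 → best response C3.
Agent 2 against a2: payoffs 10, 7, 2, 5 → best response C1.
Agent 2 against a3: payoffs 6, 1, 10, 3 → best response C3.
Agent 2 against a4: payoffs 10, 0, 1, 3 → best response C1.
Mutual best responses: (a1, C3).

Pure NE: (a1, C3)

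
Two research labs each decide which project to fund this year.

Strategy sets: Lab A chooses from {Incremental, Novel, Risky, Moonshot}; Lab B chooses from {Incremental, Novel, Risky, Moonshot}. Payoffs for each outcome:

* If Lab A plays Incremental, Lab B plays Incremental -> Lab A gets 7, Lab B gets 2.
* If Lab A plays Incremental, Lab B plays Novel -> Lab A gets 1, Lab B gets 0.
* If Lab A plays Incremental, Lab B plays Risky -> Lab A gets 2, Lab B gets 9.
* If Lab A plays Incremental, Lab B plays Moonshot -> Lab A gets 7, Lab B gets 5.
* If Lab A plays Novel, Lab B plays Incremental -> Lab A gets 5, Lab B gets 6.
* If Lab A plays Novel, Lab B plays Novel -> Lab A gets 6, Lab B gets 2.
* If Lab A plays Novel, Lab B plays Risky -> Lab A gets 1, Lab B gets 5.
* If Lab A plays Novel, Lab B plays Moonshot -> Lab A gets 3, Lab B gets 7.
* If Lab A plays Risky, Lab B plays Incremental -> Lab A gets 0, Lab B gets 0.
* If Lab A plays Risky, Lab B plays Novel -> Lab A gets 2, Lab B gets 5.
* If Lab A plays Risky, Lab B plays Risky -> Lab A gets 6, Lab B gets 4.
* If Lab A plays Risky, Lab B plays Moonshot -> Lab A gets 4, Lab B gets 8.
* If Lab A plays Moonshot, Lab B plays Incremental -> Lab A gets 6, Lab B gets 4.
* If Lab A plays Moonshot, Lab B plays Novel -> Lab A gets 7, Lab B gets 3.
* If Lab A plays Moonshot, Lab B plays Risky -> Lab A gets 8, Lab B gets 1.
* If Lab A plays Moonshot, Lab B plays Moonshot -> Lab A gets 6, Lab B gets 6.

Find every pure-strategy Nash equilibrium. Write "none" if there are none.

No pure-strategy Nash equilibrium.

Lab A against Incremental: payoffs 7, 5, 0, 6 → best response Incremental.
Lab A against Novel: payoffs 1, 6, 2, 7 → best response Moonshot.
Lab A against Risky: payoffs 2, 1, 6, 8 → best response Moonshot.
Lab A against Moonshot: payoffs 7, 3, 4, 6 → best response Incremental.
Lab B against Incremental: payoffs 2, 0, 9, 5 → best response Risky.
Lab B against Novel: payoffs 6, 2, 5, 7 → best response Moonshot.
Lab B against Risky: payoffs 0, 5, 4, 8 → best response Moonshot.
Lab B against Moonshot: payoffs 4, 3, 1, 6 → best response Moonshot.
No profile is a mutual best response for all players.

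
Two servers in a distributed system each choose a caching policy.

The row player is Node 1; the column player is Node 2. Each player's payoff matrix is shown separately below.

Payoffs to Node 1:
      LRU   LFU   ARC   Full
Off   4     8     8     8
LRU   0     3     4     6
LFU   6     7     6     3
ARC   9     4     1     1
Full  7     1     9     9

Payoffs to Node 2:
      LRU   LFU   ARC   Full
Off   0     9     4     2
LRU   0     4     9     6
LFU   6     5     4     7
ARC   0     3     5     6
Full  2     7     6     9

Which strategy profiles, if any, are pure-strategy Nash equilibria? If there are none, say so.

(Off, LRU): Node 1 can switch to LFU (4 → 6). Not NE.
(Off, LFU): Node 1 gets 8, best alternative 7; Node 2 gets 9, best alternative 4. No profitable deviation — NE.
(Off, ARC): Node 1 can switch to Full (8 → 9). Not NE.
(Off, Full): Node 1 can switch to Full (8 → 9). Not NE.
(LRU, LRU): Node 1 can switch to Off (0 → 4). Not NE.
(LRU, LFU): Node 1 can switch to Off (3 → 8). Not NE.
(LRU, ARC): Node 1 can switch to Off (4 → 8). Not NE.
(LRU, Full): Node 1 can switch to Off (6 → 8). Not NE.
(LFU, LRU): Node 1 can switch to ARC (6 → 9). Not NE.
(Full, Full): Node 1 gets 9, best alternative 8; Node 2 gets 9, best alternative 7. No profitable deviation — NE.
(The remaining 10 profiles each have a profitable deviation by the same check.)

The pure Nash equilibria are (Off, LFU) and (Full, Full).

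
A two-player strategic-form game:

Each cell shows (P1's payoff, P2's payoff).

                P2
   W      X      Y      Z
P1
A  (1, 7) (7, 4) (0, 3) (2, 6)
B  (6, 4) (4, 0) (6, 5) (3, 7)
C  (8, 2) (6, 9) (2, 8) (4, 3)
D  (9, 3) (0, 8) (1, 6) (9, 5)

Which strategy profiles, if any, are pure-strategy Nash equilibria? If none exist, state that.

There is no pure-strategy Nash equilibrium.

For each player, find the best response to each opponent profile; mutual best responses are the pure NE.
P1 against W: payoffs 1, 6, 8, 9 → best response D.
P1 against X: payoffs 7, 4, 6, 0 → best response A.
P1 against Y: payoffs 0, 6, 2, 1 → best response B.
P1 against Z: payoffs 2, 3, 4, 9 → best response D.
P2 against A: payoffs 7, 4, 3, 6 → best response W.
P2 against B: payoffs 4, 0, 5, 7 → best response Z.
P2 against C: payoffs 2, 9, 8, 3 → best response X.
P2 against D: payoffs 3, 8, 6, 5 → best response X.
No profile is a mutual best response for all players.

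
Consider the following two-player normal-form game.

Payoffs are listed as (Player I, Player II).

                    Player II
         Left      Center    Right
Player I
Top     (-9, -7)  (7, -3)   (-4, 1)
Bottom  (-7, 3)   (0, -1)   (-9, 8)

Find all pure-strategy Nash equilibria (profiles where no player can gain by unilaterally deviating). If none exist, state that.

(Top, Right)

Player I against Left: payoffs -9, -7 → best response Bottom.
Player I against Center: payoffs 7, 0 → best response Top.
Player I against Right: payoffs -4, -9 → best response Top.
Player II against Top: payoffs -7, -3, 1 → best response Right.
Player II against Bottom: payoffs 3, -1, 8 → best response Right.
Mutual best responses: (Top, Right).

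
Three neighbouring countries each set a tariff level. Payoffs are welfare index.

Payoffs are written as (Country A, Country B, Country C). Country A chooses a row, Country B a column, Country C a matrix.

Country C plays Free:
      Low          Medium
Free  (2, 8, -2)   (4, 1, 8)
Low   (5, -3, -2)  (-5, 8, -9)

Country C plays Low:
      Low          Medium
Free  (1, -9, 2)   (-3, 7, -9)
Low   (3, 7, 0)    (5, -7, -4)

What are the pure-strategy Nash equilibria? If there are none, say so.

Country A against (Low, Free): payoffs 2, 5 → best response Low.
Country A against (Low, Low): payoffs 1, 3 → best response Low.
Country A against (Medium, Free): payoffs 4, -5 → best response Free.
Country A against (Medium, Low): payoffs -3, 5 → best response Low.
Country B against (Free, Free): payoffs 8, 1 → best response Low.
Country B against (Free, Low): payoffs -9, 7 → best response Medium.
Country B against (Low, Free): payoffs -3, 8 → best response Medium.
Country B against (Low, Low): payoffs 7, -7 → best response Low.
Country C against (Free, Low): payoffs -2, 2 → best response Low.
Country C against (Free, Medium): payoffs 8, -9 → best response Free.
Country C against (Low, Low): payoffs -2, 0 → best response Low.
Country C against (Low, Medium): payoffs -9, -4 → best response Low.
Mutual best responses: (Low, Low, Low).

Pure NE: (Low, Low, Low)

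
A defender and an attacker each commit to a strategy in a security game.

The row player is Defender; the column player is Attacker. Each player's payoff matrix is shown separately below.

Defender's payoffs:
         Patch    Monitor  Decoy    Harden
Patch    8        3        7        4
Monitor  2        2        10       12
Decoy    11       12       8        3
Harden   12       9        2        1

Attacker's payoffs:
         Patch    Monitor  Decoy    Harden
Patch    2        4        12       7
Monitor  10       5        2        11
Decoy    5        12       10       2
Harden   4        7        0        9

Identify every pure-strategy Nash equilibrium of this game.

Check each profile: it is a Nash equilibrium iff no player can strictly gain by switching unilaterally.
(Patch, Patch): Defender can switch to Decoy (8 → 11). Not NE.
(Patch, Monitor): Defender can switch to Decoy (3 → 12). Not NE.
(Patch, Decoy): Defender can switch to Monitor (7 → 10). Not NE.
(Patch, Harden): Defender can switch to Monitor (4 → 12). Not NE.
(Monitor, Patch): Defender can switch to Patch (2 → 8). Not NE.
(Monitor, Monitor): Defender can switch to Patch (2 → 3). Not NE.
(Monitor, Decoy): Attacker can switch to Patch (2 → 10). Not NE.
(Monitor, Harden): Defender gets 12, best alternative 4; Attacker gets 11, best alternative 10. No profitable deviation — NE.
(Decoy, Patch): Defender can switch to Harden (11 → 12). Not NE.
(Decoy, Monitor): Defender gets 12, best alternative 9; Attacker gets 12, best alternative 10. No profitable deviation — NE.
(Decoy, Decoy): Defender can switch to Monitor (8 → 10). Not NE.
(Decoy, Harden): Defender can switch to Patch (3 → 4). Not NE.
(The remaining 4 profiles each have a profitable deviation by the same check.)

(Monitor, Harden) and (Decoy, Monitor)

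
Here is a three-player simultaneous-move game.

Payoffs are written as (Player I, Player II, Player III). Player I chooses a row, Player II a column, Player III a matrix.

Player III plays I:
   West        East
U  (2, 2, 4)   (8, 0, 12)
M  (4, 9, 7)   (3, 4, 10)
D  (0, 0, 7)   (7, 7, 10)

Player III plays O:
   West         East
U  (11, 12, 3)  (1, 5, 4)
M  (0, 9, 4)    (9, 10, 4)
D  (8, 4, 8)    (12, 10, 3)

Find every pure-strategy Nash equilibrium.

Pure NE: (M, West, I)

Player I against (West, I): payoffs 2, 4, 0 → best response M.
Player I against (West, O): payoffs 11, 0, 8 → best response U.
Player I against (East, I): payoffs 8, 3, 7 → best response U.
Player I against (East, O): payoffs 1, 9, 12 → best response D.
Player II against (U, I): payoffs 2, 0 → best response West.
Player II against (U, O): payoffs 12, 5 → best response West.
Player II against (M, I): payoffs 9, 4 → best response West.
Player II against (M, O): payoffs 9, 10 → best response East.
Player II against (D, I): payoffs 0, 7 → best response East.
Player II against (D, O): payoffs 4, 10 → best response East.
Player III against (U, West): payoffs 4, 3 → best response I.
Player III against (U, East): payoffs 12, 4 → best response I.
Player III against (M, West): payoffs 7, 4 → best response I.
Player III against (M, East): payoffs 10, 4 → best response I.
Player III against (D, West): payoffs 7, 8 → best response O.
Player III against (D, East): payoffs 10, 3 → best response I.
Mutual best responses: (M, West, I).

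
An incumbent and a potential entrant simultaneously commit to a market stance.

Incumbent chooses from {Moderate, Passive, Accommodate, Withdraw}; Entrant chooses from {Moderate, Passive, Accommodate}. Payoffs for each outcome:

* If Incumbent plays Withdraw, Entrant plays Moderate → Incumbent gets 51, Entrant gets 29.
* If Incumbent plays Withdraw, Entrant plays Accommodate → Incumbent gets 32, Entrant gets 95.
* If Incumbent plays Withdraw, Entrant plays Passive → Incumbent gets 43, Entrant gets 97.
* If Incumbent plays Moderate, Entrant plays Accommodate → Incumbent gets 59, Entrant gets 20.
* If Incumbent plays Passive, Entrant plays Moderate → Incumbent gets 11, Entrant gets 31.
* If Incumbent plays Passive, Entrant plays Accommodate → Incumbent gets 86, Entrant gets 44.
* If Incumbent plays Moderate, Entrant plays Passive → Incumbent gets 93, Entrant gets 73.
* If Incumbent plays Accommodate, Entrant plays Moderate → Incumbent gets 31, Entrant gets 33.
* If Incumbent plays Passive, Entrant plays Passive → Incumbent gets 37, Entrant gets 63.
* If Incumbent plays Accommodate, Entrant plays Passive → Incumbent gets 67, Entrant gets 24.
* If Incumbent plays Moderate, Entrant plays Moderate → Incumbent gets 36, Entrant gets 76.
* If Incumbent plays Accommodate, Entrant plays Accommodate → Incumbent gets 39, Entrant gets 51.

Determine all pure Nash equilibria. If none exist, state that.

No pure-strategy Nash equilibrium.

Incumbent against Moderate: payoffs 36, 11, 31, 51 → best response Withdraw.
Incumbent against Passive: payoffs 93, 37, 67, 43 → best response Moderate.
Incumbent against Accommodate: payoffs 59, 86, 39, 32 → best response Passive.
Entrant against Moderate: payoffs 76, 73, 20 → best response Moderate.
Entrant against Passive: payoffs 31, 63, 44 → best response Passive.
Entrant against Accommodate: payoffs 33, 24, 51 → best response Accommodate.
Entrant against Withdraw: payoffs 29, 97, 95 → best response Passive.
No profile is a mutual best response for all players.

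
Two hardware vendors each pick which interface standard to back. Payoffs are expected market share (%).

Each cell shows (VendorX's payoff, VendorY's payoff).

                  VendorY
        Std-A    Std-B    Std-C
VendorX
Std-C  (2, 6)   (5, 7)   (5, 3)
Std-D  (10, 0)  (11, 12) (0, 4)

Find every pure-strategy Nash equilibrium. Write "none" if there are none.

For each strategy profile, look for a profitable unilateral deviation.
(Std-C, Std-A): VendorX can switch to Std-D (2 → 10). Not NE.
(Std-C, Std-B): VendorX can switch to Std-D (5 → 11). Not NE.
(Std-C, Std-C): VendorY can switch to Std-A (3 → 6). Not NE.
(Std-D, Std-A): VendorY can switch to Std-B (0 → 12). Not NE.
(Std-D, Std-B): VendorX gets 11, best alternative 5; VendorY gets 12, best alternative 4. No profitable deviation — NE.
(Std-D, Std-C): VendorX can switch to Std-C (0 → 5). Not NE.

Pure NE: (Std-D, Std-B)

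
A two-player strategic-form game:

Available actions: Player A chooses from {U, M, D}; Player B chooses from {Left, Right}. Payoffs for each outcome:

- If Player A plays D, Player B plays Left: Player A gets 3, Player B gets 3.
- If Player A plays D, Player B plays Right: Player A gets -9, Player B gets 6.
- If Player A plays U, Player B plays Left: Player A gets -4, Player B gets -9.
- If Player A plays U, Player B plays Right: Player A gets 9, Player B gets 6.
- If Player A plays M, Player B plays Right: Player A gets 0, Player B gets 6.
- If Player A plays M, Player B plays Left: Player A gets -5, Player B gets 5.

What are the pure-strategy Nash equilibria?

(U, Right)

Player A against Left: payoffs -4, -5, 3 → best response D.
Player A against Right: payoffs 9, 0, -9 → best response U.
Player B against U: payoffs -9, 6 → best response Right.
Player B against M: payoffs 5, 6 → best response Right.
Player B against D: payoffs 3, 6 → best response Right.
Mutual best responses: (U, Right).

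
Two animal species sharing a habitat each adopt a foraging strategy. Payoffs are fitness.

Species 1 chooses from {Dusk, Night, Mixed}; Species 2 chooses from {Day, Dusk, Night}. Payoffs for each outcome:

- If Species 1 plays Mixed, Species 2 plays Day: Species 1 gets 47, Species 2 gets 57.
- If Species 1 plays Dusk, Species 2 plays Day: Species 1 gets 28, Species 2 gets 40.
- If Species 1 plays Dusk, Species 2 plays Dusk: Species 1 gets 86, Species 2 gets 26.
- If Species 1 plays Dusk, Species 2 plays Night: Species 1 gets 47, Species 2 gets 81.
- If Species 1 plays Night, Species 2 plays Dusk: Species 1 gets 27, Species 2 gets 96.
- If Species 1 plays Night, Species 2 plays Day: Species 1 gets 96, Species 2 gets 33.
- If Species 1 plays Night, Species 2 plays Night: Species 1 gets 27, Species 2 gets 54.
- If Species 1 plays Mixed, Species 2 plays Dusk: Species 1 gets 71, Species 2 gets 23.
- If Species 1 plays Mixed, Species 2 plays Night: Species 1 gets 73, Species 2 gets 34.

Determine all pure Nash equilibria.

No pure-strategy Nash equilibrium.

Check each profile: it is a Nash equilibrium iff no player can strictly gain by switching unilaterally.
(Dusk, Day): Species 1 can switch to Night (28 → 96). Not NE.
(Dusk, Dusk): Species 2 can switch to Day (26 → 40). Not NE.
(Dusk, Night): Species 1 can switch to Mixed (47 → 73). Not NE.
(Night, Day): Species 2 can switch to Dusk (33 → 96). Not NE.
(Night, Dusk): Species 1 can switch to Dusk (27 → 86). Not NE.
(Night, Night): Species 1 can switch to Dusk (27 → 47). Not NE.
(Mixed, Day): Species 1 can switch to Night (47 → 96). Not NE.
(Mixed, Dusk): Species 1 can switch to Dusk (71 → 86). Not NE.
(Mixed, Night): Species 2 can switch to Day (34 → 57). Not NE.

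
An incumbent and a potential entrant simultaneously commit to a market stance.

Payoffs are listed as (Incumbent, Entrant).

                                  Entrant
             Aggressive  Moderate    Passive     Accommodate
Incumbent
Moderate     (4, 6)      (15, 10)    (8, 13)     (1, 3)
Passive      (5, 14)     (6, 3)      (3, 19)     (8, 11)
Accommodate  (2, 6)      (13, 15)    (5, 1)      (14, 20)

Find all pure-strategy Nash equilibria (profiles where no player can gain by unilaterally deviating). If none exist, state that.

Incumbent against Aggressive: payoffs 4, 5, 2 → best response Passive.
Incumbent against Moderate: payoffs 15, 6, 13 → best response Moderate.
Incumbent against Passive: payoffs 8, 3, 5 → best response Moderate.
Incumbent against Accommodate: payoffs 1, 8, 14 → best response Accommodate.
Entrant against Moderate: payoffs 6, 10, 13, 3 → best response Passive.
Entrant against Passive: payoffs 14, 3, 19, 11 → best response Passive.
Entrant against Accommodate: payoffs 6, 15, 1, 20 → best response Accommodate.
Mutual best responses: (Moderate, Passive); (Accommodate, Accommodate).

(Moderate, Passive) and (Accommodate, Accommodate)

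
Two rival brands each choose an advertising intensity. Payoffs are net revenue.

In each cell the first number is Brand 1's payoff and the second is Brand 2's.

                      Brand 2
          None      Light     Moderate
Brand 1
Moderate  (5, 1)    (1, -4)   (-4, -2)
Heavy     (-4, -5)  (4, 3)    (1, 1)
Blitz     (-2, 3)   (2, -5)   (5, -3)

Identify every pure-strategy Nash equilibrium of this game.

(Moderate, None): Brand 1 gets 5, best alternative -2; Brand 2 gets 1, best alternative -2. No profitable deviation — NE.
(Moderate, Light): Brand 1 can switch to Heavy (1 → 4). Not NE.
(Moderate, Moderate): Brand 1 can switch to Heavy (-4 → 1). Not NE.
(Heavy, None): Brand 1 can switch to Moderate (-4 → 5). Not NE.
(Heavy, Light): Brand 1 gets 4, best alternative 2; Brand 2 gets 3, best alternative 1. No profitable deviation — NE.
(Heavy, Moderate): Brand 1 can switch to Blitz (1 → 5). Not NE.
(Blitz, None): Brand 1 can switch to Moderate (-2 → 5). Not NE.
(Blitz, Light): Brand 1 can switch to Heavy (2 → 4). Not NE.
(Blitz, Moderate): Brand 2 can switch to None (-3 → 3). Not NE.

The pure Nash equilibria are (Moderate, None) and (Heavy, Light).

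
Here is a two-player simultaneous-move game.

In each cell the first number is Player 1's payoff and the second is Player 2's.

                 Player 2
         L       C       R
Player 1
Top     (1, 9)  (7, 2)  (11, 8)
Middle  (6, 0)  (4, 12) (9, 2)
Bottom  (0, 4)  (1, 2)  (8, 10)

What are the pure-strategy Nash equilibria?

There is no pure-strategy Nash equilibrium.

Player 1 against L: payoffs 1, 6, 0 → best response Middle.
Player 1 against C: payoffs 7, 4, 1 → best response Top.
Player 1 against R: payoffs 11, 9, 8 → best response Top.
Player 2 against Top: payoffs 9, 2, 8 → best response L.
Player 2 against Middle: payoffs 0, 12, 2 → best response C.
Player 2 against Bottom: payoffs 4, 2, 10 → best response R.
No profile is a mutual best response for all players.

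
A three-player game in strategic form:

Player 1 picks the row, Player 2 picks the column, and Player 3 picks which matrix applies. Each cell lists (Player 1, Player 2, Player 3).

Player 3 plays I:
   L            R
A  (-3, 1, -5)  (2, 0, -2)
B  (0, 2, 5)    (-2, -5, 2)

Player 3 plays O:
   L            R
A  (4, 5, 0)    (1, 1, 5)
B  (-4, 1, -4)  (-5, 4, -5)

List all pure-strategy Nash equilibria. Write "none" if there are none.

(A, L, O), (B, L, I)

Player 1 against (L, I): payoffs -3, 0 → best response B.
Player 1 against (L, O): payoffs 4, -4 → best response A.
Player 1 against (R, I): payoffs 2, -2 → best response A.
Player 1 against (R, O): payoffs 1, -5 → best response A.
Player 2 against (A, I): payoffs 1, 0 → best response L.
Player 2 against (A, O): payoffs 5, 1 → best response L.
Player 2 against (B, I): payoffs 2, -5 → best response L.
Player 2 against (B, O): payoffs 1, 4 → best response R.
Player 3 against (A, L): payoffs -5, 0 → best response O.
Player 3 against (A, R): payoffs -2, 5 → best response O.
Player 3 against (B, L): payoffs 5, -4 → best response I.
Player 3 against (B, R): payoffs 2, -5 → best response I.
Mutual best responses: (A, L, O); (B, L, I).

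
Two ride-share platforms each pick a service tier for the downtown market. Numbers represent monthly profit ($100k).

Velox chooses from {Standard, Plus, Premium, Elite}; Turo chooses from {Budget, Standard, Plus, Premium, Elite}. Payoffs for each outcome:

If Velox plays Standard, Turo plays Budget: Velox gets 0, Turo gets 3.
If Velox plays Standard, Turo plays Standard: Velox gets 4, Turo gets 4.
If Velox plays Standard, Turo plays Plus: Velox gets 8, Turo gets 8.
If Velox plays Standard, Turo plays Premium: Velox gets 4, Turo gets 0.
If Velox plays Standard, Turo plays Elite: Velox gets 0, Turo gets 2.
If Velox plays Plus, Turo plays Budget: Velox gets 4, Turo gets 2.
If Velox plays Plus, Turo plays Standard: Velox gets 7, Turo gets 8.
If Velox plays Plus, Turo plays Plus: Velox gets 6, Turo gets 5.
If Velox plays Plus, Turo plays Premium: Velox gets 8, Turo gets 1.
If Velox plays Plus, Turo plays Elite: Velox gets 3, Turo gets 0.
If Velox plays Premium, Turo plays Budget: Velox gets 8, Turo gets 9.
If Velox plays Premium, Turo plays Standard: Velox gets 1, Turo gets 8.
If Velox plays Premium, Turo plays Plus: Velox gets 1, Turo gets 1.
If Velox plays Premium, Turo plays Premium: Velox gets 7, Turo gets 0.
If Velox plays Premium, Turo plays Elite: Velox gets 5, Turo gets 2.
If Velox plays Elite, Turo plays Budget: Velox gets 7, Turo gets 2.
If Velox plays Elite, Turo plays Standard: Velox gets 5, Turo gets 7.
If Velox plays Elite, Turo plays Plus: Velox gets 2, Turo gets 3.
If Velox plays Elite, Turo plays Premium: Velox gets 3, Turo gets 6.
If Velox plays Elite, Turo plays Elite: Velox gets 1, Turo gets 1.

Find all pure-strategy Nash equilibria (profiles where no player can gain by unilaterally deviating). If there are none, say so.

(Standard, Budget): Velox can switch to Plus (0 → 4). Not NE.
(Standard, Standard): Velox can switch to Plus (4 → 7). Not NE.
(Standard, Plus): Velox gets 8, best alternative 6; Turo gets 8, best alternative 4. No profitable deviation — NE.
(Standard, Premium): Velox can switch to Plus (4 → 8). Not NE.
(Standard, Elite): Velox can switch to Plus (0 → 3). Not NE.
(Plus, Budget): Velox can switch to Premium (4 → 8). Not NE.
(Plus, Standard): Velox gets 7, best alternative 5; Turo gets 8, best alternative 5. No profitable deviation — NE.
(Plus, Plus): Velox can switch to Standard (6 → 8). Not NE.
(Plus, Premium): Turo can switch to Budget (1 → 2). Not NE.
(Plus, Elite): Velox can switch to Premium (3 → 5). Not NE.
(Premium, Budget): Velox gets 8, best alternative 7; Turo gets 9, best alternative 8. No profitable deviation — NE.
(The remaining 9 profiles each have a profitable deviation by the same check.)

Pure-strategy Nash equilibria: (Standard, Plus); (Plus, Standard); (Premium, Budget)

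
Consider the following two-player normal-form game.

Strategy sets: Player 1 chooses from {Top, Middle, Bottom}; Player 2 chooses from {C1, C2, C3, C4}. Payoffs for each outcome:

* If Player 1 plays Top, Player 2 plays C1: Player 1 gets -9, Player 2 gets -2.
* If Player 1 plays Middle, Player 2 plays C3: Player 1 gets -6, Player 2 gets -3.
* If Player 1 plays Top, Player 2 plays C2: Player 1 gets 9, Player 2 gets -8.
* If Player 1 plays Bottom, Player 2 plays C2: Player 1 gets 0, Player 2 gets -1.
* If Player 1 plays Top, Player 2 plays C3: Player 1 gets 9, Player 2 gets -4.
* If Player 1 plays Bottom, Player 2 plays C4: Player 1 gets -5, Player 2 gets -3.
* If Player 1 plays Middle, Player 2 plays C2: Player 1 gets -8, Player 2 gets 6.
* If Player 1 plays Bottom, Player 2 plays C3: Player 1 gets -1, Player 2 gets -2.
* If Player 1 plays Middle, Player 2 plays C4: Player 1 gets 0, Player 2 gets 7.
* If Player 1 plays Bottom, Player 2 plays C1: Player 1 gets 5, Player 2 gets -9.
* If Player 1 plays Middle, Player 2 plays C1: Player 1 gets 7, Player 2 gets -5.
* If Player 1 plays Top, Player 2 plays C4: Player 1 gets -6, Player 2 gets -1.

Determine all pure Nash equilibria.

(Middle, C4)

(Top, C1): Player 1 can switch to Middle (-9 → 7). Not NE.
(Top, C2): Player 2 can switch to C1 (-8 → -2). Not NE.
(Top, C3): Player 2 can switch to C1 (-4 → -2). Not NE.
(Top, C4): Player 1 can switch to Middle (-6 → 0). Not NE.
(Middle, C1): Player 2 can switch to C2 (-5 → 6). Not NE.
(Middle, C2): Player 1 can switch to Top (-8 → 9). Not NE.
(Middle, C3): Player 1 can switch to Top (-6 → 9). Not NE.
(Middle, C4): Player 1 gets 0, best alternative -5; Player 2 gets 7, best alternative 6. No profitable deviation — NE.
(Bottom, C1): Player 1 can switch to Middle (5 → 7). Not NE.
(Bottom, C2): Player 1 can switch to Top (0 → 9). Not NE.
(Bottom, C3): Player 1 can switch to Top (-1 → 9). Not NE.
(The remaining 1 profile has a profitable deviation by the same check.)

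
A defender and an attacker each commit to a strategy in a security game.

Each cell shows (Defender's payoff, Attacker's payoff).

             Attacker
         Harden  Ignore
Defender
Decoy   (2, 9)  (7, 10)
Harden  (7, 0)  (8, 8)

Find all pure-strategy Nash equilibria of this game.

Mark each player's best response to every combination of opponents' strategies; a profile where every player is best-responding is a pure Nash equilibrium.
Defender against Harden: payoffs 2, 7 → best response Harden.
Defender against Ignore: payoffs 7, 8 → best response Harden.
Attacker against Decoy: payoffs 9, 10 → best response Ignore.
Attacker against Harden: payoffs 0, 8 → best response Ignore.
Mutual best responses: (Harden, Ignore).

Pure NE: (Harden, Ignore)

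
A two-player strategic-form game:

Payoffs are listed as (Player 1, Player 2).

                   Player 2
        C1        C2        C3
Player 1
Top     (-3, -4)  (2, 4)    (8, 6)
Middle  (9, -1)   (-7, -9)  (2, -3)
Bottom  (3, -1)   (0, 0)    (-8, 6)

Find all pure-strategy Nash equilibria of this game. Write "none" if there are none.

For each strategy profile, look for a profitable unilateral deviation.
(Top, C1): Player 1 can switch to Middle (-3 → 9). Not NE.
(Top, C2): Player 2 can switch to C3 (4 → 6). Not NE.
(Top, C3): Player 1 gets 8, best alternative 2; Player 2 gets 6, best alternative 4. No profitable deviation — NE.
(Middle, C1): Player 1 gets 9, best alternative 3; Player 2 gets -1, best alternative -3. No profitable deviation — NE.
(Middle, C2): Player 1 can switch to Top (-7 → 2). Not NE.
(Middle, C3): Player 1 can switch to Top (2 → 8). Not NE.
(Bottom, C1): Player 1 can switch to Middle (3 → 9). Not NE.
(Bottom, C2): Player 1 can switch to Top (0 → 2). Not NE.
(Bottom, C3): Player 1 can switch to Top (-8 → 8). Not NE.

(Top, C3) and (Middle, C1)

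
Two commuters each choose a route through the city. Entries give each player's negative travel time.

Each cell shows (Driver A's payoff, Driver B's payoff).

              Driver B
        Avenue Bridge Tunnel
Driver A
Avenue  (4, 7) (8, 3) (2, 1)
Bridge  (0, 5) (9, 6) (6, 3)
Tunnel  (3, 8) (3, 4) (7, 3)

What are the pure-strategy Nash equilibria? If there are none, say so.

For each player, find the best response to each opponent profile; mutual best responses are the pure NE.
Driver A against Avenue: payoffs 4, 0, 3 → best response Avenue.
Driver A against Bridge: payoffs 8, 9, 3 → best response Bridge.
Driver A against Tunnel: payoffs 2, 6, 7 → best response Tunnel.
Driver B against Avenue: payoffs 7, 3, 1 → best response Avenue.
Driver B against Bridge: payoffs 5, 6, 3 → best response Bridge.
Driver B against Tunnel: payoffs 8, 4, 3 → best response Avenue.
Mutual best responses: (Avenue, Avenue); (Bridge, Bridge).

Pure-strategy Nash equilibria: (Avenue, Avenue), (Bridge, Bridge)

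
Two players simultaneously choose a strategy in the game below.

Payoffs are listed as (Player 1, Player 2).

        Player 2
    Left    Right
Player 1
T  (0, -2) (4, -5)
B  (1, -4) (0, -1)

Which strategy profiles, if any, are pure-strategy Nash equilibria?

none

Player 1 against Left: payoffs 0, 1 → best response B.
Player 1 against Right: payoffs 4, 0 → best response T.
Player 2 against T: payoffs -2, -5 → best response Left.
Player 2 against B: payoffs -4, -1 → best response Right.
No profile is a mutual best response for all players.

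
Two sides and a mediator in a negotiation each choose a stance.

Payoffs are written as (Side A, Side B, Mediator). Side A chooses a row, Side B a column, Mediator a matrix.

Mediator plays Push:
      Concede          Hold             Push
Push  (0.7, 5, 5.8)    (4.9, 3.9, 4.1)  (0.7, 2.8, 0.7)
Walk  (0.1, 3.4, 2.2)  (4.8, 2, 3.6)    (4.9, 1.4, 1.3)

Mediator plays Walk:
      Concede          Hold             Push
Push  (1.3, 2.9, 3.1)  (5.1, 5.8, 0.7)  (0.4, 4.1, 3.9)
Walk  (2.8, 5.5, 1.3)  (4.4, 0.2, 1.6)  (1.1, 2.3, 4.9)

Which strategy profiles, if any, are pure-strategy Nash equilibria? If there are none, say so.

(Push, Concede, Push)

Side A against (Concede, Push): payoffs 0.7, 0.1 → best response Push.
Side A against (Concede, Walk): payoffs 1.3, 2.8 → best response Walk.
Side A against (Hold, Push): payoffs 4.9, 4.8 → best response Push.
Side A against (Hold, Walk): payoffs 5.1, 4.4 → best response Push.
Side A against (Push, Push): payoffs 0.7, 4.9 → best response Walk.
Side A against (Push, Walk): payoffs 0.4, 1.1 → best response Walk.
Side B against (Push, Push): payoffs 5, 3.9, 2.8 → best response Concede.
Side B against (Push, Walk): payoffs 2.9, 5.8, 4.1 → best response Hold.
Side B against (Walk, Push): payoffs 3.4, 2, 1.4 → best response Concede.
Side B against (Walk, Walk): payoffs 5.5, 0.2, 2.3 → best response Concede.
Mediator against (Push, Concede): payoffs 5.8, 3.1 → best response Push.
Mediator against (Push, Hold): payoffs 4.1, 0.7 → best response Push.
Mediator against (Push, Push): payoffs 0.7, 3.9 → best response Walk.
Mediator against (Walk, Concede): payoffs 2.2, 1.3 → best response Push.
Mediator against (Walk, Hold): payoffs 3.6, 1.6 → best response Push.
Mediator against (Walk, Push): payoffs 1.3, 4.9 → best response Walk.
Mutual best responses: (Push, Concede, Push).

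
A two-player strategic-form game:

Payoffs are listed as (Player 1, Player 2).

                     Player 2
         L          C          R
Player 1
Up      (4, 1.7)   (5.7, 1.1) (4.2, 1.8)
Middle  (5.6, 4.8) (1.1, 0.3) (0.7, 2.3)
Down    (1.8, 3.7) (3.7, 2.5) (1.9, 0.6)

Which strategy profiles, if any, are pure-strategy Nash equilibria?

Player 1 against L: payoffs 4, 5.6, 1.8 → best response Middle.
Player 1 against C: payoffs 5.7, 1.1, 3.7 → best response Up.
Player 1 against R: payoffs 4.2, 0.7, 1.9 → best response Up.
Player 2 against Up: payoffs 1.7, 1.1, 1.8 → best response R.
Player 2 against Middle: payoffs 4.8, 0.3, 2.3 → best response L.
Player 2 against Down: payoffs 3.7, 2.5, 0.6 → best response L.
Mutual best responses: (Up, R); (Middle, L).

Pure-strategy Nash equilibria: (Up, R); (Middle, L)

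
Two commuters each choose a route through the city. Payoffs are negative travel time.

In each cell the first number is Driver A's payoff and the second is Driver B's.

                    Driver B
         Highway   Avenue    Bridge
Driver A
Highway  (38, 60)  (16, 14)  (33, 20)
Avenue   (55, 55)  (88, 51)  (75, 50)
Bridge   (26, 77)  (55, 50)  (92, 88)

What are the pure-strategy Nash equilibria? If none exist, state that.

(Avenue, Highway); (Bridge, Bridge)

Driver A against Highway: payoffs 38, 55, 26 → best response Avenue.
Driver A against Avenue: payoffs 16, 88, 55 → best response Avenue.
Driver A against Bridge: payoffs 33, 75, 92 → best response Bridge.
Driver B against Highway: payoffs 60, 14, 20 → best response Highway.
Driver B against Avenue: payoffs 55, 51, 50 → best response Highway.
Driver B against Bridge: payoffs 77, 50, 88 → best response Bridge.
Mutual best responses: (Avenue, Highway); (Bridge, Bridge).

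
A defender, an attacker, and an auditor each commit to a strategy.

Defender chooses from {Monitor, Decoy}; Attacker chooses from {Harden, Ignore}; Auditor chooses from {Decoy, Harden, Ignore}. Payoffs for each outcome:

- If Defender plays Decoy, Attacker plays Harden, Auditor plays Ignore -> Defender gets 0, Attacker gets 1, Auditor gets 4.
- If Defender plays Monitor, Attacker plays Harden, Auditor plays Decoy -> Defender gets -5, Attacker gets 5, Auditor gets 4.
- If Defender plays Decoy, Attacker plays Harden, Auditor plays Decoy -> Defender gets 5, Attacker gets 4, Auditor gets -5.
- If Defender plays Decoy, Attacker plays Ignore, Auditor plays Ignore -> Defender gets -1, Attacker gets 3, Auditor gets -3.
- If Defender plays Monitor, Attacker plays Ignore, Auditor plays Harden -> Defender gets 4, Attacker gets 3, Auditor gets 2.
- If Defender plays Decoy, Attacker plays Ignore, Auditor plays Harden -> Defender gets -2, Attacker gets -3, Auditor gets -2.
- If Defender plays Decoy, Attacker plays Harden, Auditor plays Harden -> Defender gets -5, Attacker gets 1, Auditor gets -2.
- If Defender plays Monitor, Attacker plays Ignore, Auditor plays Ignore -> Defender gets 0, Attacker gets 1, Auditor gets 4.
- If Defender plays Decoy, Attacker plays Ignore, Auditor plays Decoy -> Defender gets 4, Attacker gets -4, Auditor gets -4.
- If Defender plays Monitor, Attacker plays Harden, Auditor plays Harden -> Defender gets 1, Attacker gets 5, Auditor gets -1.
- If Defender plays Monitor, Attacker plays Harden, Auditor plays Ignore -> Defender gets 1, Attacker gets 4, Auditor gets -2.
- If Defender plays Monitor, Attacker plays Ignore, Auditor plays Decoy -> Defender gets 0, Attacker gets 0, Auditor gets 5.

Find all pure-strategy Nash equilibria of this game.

Defender against (Harden, Decoy): payoffs -5, 5 → best response Decoy.
Defender against (Harden, Harden): payoffs 1, -5 → best response Monitor.
Defender against (Harden, Ignore): payoffs 1, 0 → best response Monitor.
Defender against (Ignore, Decoy): payoffs 0, 4 → best response Decoy.
Defender against (Ignore, Harden): payoffs 4, -2 → best response Monitor.
Defender against (Ignore, Ignore): payoffs 0, -1 → best response Monitor.
Attacker against (Monitor, Decoy): payoffs 5, 0 → best response Harden.
Attacker against (Monitor, Harden): payoffs 5, 3 → best response Harden.
Attacker against (Monitor, Ignore): payoffs 4, 1 → best response Harden.
Attacker against (Decoy, Decoy): payoffs 4, -4 → best response Harden.
Attacker against (Decoy, Harden): payoffs 1, -3 → best response Harden.
Attacker against (Decoy, Ignore): payoffs 1, 3 → best response Ignore.
Auditor against (Monitor, Harden): payoffs 4, -1, -2 → best response Decoy.
Auditor against (Monitor, Ignore): payoffs 5, 2, 4 → best response Decoy.
Auditor against (Decoy, Harden): payoffs -5, -2, 4 → best response Ignore.
Auditor against (Decoy, Ignore): payoffs -4, -2, -3 → best response Harden.
No profile is a mutual best response for all players.

No pure-strategy Nash equilibrium.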